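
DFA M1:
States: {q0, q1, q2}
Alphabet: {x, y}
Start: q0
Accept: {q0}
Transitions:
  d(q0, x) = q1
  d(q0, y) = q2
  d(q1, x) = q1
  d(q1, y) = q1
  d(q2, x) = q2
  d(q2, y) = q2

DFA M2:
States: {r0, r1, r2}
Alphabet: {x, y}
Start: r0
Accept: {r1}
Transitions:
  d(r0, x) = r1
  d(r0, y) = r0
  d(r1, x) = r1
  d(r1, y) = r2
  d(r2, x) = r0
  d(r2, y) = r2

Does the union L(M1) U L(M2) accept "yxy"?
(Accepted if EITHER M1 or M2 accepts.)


M1: final=q2 accepted=False
M2: final=r2 accepted=False

No, union rejects (neither accepts)


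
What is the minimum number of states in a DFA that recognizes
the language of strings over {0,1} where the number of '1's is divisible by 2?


States track (count of '1') mod 2.
Need 2 states: one per remainder 0..1; accept = remainder 0.

2


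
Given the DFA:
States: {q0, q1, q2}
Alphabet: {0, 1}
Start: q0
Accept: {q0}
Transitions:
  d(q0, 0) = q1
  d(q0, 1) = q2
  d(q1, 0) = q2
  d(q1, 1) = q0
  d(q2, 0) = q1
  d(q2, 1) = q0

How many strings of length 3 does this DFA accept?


Enumerating all length-3 strings:
  "000" -> q1 [reject]
  "001" -> q0 [accept]
  "010" -> q1 [reject]
  "011" -> q2 [reject]
  "100" -> q2 [reject]
  "101" -> q0 [accept]
  "110" -> q1 [reject]
  "111" -> q2 [reject]

2 out of 8


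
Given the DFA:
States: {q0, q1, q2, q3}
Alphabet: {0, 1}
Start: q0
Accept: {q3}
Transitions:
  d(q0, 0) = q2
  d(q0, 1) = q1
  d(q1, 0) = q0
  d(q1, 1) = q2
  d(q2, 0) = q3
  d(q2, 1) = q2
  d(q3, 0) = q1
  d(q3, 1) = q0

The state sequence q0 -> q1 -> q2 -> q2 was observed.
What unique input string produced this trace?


Trace back each transition to find the symbol:
  q0 --[1]--> q1
  q1 --[1]--> q2
  q2 --[1]--> q2

"111"


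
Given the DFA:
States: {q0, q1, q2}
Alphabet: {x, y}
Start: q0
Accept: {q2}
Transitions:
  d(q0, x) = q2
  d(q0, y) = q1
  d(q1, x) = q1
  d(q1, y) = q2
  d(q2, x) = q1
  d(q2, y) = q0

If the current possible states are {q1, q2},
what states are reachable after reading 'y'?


Apply transition on 'y' from each current state:
  d(q1, y) = q2
  d(q2, y) = q0

{q0, q2}


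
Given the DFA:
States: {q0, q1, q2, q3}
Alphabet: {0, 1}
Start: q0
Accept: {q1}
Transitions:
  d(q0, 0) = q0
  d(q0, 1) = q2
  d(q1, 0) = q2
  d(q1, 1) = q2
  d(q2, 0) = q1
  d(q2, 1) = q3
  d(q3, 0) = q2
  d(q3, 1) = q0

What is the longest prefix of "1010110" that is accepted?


Run the DFA, marking each prefix where the state is accepting:
  "" -> q0 [reject]
  "1" -> q2 [reject]
  "10" -> q1 [accept]
  "101" -> q2 [reject]
  "1010" -> q1 [accept]
  "10101" -> q2 [reject]
  "101011" -> q3 [reject]
  "1010110" -> q2 [reject]

"1010"


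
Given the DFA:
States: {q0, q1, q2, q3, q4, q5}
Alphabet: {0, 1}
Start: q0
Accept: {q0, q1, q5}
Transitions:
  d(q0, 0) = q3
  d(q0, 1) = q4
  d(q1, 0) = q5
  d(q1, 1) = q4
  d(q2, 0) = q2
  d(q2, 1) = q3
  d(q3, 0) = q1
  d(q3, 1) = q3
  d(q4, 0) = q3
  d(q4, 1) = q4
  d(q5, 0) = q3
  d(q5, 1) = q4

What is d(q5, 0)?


Looking up transition d(q5, 0)

q3


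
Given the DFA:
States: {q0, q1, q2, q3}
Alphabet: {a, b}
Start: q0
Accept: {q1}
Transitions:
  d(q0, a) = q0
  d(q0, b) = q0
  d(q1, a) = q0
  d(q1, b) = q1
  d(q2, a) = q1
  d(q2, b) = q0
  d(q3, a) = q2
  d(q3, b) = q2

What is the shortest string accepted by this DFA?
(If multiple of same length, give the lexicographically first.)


BFS by string length (lex-first path to each state shown):
  len 0: q0<-""
  len 1: q0<-"a"
  len 2: q0<-"aa"
  len 3: q0<-"aaa"
  len 4: q0<-"aaaa"
  len 5: q0<-"aaaaa"
  len 6: q0<-"aaaaaa"
  len 7: q0<-"aaaaaaa"
  len 8: q0<-"aaaaaaaa"

No string accepted (empty language)


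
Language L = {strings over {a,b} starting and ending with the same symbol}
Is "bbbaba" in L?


first = 'b', last = 'a'

No, "bbbaba" is not in L


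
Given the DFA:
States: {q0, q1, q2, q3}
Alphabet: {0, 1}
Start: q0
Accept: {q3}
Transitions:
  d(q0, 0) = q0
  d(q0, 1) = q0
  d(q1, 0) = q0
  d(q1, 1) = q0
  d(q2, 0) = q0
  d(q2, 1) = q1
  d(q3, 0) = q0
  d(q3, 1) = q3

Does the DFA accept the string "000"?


Trace: q0 -> q0 -> q0 -> q0
Final state: q0
Accept states: {q3}

No, rejected (final state q0 is not an accept state)


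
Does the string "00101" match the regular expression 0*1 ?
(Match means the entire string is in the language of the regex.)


|string| = 5; first = '0'; last = '1'

No, "00101" does not match 0*1


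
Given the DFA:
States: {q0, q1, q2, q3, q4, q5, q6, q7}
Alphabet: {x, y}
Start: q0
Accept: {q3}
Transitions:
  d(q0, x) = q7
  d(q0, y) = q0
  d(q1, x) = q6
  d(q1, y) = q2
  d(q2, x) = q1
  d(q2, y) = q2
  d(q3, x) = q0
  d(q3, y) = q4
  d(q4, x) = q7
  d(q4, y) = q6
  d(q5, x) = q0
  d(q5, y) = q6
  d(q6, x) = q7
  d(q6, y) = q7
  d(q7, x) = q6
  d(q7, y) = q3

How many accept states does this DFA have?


Accept states listed: {q3}
Counting: q3(1)

1


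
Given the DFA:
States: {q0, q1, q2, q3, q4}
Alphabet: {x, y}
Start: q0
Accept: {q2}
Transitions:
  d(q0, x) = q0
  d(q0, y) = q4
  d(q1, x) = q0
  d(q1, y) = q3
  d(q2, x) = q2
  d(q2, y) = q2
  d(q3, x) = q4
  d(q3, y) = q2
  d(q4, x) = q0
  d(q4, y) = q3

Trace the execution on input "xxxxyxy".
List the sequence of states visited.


Input: xxxxyxy
d(q0, x) = q0
d(q0, x) = q0
d(q0, x) = q0
d(q0, x) = q0
d(q0, y) = q4
d(q4, x) = q0
d(q0, y) = q4


q0 -> q0 -> q0 -> q0 -> q0 -> q4 -> q0 -> q4


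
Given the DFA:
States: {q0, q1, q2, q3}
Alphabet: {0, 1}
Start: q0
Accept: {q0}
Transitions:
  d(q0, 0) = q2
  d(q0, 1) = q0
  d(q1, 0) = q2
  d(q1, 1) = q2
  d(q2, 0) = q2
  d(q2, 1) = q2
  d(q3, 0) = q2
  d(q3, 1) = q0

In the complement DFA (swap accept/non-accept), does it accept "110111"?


Trace: q0 -> q0 -> q0 -> q2 -> q2 -> q2 -> q2
Final: q2
Original accept: {q0}
Complement: q2 is not in original accept

Yes, complement accepts (original rejects)


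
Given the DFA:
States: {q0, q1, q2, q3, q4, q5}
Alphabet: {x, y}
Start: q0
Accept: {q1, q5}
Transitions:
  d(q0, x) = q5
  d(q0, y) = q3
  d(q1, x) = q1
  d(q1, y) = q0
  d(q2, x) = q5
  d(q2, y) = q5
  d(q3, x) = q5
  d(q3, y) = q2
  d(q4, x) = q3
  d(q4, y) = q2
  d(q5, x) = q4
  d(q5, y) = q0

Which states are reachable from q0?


BFS from q0:
  layer 0: {q0}
  layer 1: {q3, q5}
  layer 2: {q2, q4}

{q0, q2, q3, q4, q5}


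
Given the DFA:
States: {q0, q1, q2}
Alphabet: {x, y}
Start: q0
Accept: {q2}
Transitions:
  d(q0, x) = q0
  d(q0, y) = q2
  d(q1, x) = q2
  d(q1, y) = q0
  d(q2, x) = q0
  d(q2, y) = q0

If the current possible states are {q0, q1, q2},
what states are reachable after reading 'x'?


Apply transition on 'x' from each current state:
  d(q0, x) = q0
  d(q1, x) = q2
  d(q2, x) = q0

{q0, q2}


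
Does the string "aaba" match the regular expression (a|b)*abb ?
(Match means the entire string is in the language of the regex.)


|string| = 4; first = 'a'; last = 'a'

No, "aaba" does not match (a|b)*abb


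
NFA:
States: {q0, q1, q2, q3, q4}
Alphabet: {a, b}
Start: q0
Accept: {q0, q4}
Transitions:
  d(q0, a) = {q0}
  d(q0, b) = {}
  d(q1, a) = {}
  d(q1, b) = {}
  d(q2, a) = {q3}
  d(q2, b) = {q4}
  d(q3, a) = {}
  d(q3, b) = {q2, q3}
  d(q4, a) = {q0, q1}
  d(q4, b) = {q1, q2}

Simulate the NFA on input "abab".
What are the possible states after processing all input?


Start: {q0}
  --a--> {q0}
  --b--> {}
  --a--> {}
  --b--> {}

{} (empty set, no valid transitions)


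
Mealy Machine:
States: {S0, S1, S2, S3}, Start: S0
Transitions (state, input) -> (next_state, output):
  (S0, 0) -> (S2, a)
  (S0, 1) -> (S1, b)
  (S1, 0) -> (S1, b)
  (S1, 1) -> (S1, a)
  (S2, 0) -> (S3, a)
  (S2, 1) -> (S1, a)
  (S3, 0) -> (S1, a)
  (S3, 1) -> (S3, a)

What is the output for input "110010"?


Step-by-step:
  (S0, 1) -> (S1, b)
  (S1, 1) -> (S1, a)
  (S1, 0) -> (S1, b)
  (S1, 0) -> (S1, b)
  (S1, 1) -> (S1, a)
  (S1, 0) -> (S1, b)

"babbab"


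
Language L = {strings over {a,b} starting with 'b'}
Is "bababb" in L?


first symbol = 'b'

Yes, "bababb" is in L


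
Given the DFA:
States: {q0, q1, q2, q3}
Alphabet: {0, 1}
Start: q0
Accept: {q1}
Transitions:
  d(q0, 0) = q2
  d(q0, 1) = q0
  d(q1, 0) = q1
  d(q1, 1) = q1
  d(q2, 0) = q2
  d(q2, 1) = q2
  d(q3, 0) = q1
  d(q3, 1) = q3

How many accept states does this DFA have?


Accept states listed: {q1}
Counting: q1(1)

1


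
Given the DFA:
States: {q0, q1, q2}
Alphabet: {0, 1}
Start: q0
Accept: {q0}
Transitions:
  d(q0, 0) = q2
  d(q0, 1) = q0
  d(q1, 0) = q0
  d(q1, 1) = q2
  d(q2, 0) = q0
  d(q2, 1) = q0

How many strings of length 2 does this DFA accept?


Enumerating all length-2 strings:
  "00" -> q0 [accept]
  "01" -> q0 [accept]
  "10" -> q2 [reject]
  "11" -> q0 [accept]

3 out of 4


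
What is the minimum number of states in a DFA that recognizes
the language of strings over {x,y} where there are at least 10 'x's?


States: count = 0, 1, ..., 9, and a final '>= 10' state.
Total: 10 + 1 = 11. Accept = '>= 10' state.

11


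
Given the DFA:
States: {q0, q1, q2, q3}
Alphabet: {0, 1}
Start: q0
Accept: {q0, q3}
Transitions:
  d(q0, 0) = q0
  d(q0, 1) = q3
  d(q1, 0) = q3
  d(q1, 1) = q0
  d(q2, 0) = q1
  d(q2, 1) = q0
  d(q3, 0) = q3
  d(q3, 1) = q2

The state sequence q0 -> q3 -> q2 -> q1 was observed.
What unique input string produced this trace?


Trace back each transition to find the symbol:
  q0 --[1]--> q3
  q3 --[1]--> q2
  q2 --[0]--> q1

"110"


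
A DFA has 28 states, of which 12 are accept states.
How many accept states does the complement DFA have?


Complement swaps accept and non-accept states.
28 - 12 = 16

16


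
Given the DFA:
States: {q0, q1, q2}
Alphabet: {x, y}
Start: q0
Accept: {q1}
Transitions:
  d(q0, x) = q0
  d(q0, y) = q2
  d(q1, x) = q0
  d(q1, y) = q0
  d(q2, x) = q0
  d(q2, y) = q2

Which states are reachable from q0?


BFS from q0:
  layer 0: {q0}
  layer 1: {q2}

{q0, q2}


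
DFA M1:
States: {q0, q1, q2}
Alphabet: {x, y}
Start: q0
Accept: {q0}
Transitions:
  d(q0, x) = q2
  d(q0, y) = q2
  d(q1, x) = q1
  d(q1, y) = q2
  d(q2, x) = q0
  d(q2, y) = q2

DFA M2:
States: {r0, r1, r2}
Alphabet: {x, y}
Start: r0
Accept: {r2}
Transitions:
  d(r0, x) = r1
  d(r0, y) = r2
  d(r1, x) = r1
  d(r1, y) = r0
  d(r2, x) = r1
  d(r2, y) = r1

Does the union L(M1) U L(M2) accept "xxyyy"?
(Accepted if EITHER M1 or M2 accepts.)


M1: final=q2 accepted=False
M2: final=r1 accepted=False

No, union rejects (neither accepts)


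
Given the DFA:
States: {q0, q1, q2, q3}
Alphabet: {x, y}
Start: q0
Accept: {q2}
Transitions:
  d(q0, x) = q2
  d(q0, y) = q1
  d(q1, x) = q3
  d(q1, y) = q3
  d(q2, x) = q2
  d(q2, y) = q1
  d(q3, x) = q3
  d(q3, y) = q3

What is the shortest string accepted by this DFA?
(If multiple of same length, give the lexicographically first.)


BFS by string length (lex-first path to each state shown):
  len 0: q0<-""
  len 1: q1<-"y", q2<-"x"
Found accept state at length 1.

"x"


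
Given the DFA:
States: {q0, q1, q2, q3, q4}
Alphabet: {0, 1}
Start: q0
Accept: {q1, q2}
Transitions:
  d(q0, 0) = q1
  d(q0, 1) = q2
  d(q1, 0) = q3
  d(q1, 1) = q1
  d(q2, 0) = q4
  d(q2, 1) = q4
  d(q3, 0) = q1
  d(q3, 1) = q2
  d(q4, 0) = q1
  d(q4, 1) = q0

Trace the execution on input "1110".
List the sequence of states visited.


Input: 1110
d(q0, 1) = q2
d(q2, 1) = q4
d(q4, 1) = q0
d(q0, 0) = q1


q0 -> q2 -> q4 -> q0 -> q1


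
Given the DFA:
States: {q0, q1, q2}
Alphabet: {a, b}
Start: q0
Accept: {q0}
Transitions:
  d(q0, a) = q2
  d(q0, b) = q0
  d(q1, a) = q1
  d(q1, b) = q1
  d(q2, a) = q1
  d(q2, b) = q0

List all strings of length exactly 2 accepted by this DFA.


All strings of length 2: 4 total
Accepted: 2

"ab", "bb"


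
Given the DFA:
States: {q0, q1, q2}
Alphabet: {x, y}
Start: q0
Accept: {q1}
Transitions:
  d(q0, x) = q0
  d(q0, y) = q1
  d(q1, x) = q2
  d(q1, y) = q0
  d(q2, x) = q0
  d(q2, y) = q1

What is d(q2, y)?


Looking up transition d(q2, y)

q1


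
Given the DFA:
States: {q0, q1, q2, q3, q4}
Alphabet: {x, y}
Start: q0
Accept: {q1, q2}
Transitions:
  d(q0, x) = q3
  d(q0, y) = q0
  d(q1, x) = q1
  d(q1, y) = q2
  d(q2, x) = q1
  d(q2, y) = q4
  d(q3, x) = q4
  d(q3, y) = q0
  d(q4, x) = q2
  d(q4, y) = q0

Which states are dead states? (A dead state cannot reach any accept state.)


Forward reachability from each state:
  q0 -> reaches accept state q1 (live)
  q1 -> reaches accept state q1 (live)
  q2 -> reaches accept state q1 (live)
  q3 -> reaches accept state q1 (live)
  q4 -> reaches accept state q1 (live)

None (all states can reach an accept state)


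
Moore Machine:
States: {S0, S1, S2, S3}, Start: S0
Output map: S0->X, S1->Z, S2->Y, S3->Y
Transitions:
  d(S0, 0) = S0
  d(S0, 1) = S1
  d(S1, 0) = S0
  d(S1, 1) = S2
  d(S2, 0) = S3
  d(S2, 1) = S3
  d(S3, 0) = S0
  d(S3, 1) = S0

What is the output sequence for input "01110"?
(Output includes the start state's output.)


Start: S0 (output X)
  --0--> S0 (output X)
  --1--> S1 (output Z)
  --1--> S2 (output Y)
  --1--> S3 (output Y)
  --0--> S0 (output X)

"XXZYYX"


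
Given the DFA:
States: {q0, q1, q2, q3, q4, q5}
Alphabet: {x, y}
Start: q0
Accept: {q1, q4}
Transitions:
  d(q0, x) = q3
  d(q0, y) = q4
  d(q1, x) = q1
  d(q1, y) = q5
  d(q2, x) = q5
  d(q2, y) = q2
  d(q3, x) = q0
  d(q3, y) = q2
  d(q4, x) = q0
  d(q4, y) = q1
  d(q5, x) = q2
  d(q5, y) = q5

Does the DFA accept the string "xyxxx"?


Trace: q0 -> q3 -> q2 -> q5 -> q2 -> q5
Final state: q5
Accept states: {q1, q4}

No, rejected (final state q5 is not an accept state)


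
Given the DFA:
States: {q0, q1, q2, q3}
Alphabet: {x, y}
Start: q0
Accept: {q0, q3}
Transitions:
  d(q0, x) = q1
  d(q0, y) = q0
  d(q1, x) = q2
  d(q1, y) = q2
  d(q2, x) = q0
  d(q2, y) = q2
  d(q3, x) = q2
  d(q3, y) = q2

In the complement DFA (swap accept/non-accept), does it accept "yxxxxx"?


Trace: q0 -> q0 -> q1 -> q2 -> q0 -> q1 -> q2
Final: q2
Original accept: {q0, q3}
Complement: q2 is not in original accept

Yes, complement accepts (original rejects)


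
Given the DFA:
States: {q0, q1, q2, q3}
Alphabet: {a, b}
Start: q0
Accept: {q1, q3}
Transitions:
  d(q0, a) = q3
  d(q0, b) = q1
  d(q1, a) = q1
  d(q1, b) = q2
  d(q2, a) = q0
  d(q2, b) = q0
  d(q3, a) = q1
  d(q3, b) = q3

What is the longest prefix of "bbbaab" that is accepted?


Run the DFA, marking each prefix where the state is accepting:
  "" -> q0 [reject]
  "b" -> q1 [accept]
  "bb" -> q2 [reject]
  "bbb" -> q0 [reject]
  "bbba" -> q3 [accept]
  "bbbaa" -> q1 [accept]
  "bbbaab" -> q2 [reject]

"bbbaa"


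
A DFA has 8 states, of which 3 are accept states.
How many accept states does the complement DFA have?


Complement swaps accept and non-accept states.
8 - 3 = 5

5


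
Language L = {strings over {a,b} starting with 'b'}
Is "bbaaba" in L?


first symbol = 'b'

Yes, "bbaaba" is in L


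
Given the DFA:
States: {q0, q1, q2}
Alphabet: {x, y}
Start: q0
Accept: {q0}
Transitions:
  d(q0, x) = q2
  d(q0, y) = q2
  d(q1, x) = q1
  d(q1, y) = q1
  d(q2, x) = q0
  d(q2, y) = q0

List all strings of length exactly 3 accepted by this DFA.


All strings of length 3: 8 total
Accepted: 0

None


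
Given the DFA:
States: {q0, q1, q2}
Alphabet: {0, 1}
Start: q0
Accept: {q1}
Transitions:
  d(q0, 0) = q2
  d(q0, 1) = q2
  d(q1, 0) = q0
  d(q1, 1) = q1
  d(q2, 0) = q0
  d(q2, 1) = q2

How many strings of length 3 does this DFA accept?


Enumerating all length-3 strings:
  "000" -> q2 [reject]
  "001" -> q2 [reject]
  "010" -> q0 [reject]
  "011" -> q2 [reject]
  "100" -> q2 [reject]
  "101" -> q2 [reject]
  "110" -> q0 [reject]
  "111" -> q2 [reject]

0 out of 8


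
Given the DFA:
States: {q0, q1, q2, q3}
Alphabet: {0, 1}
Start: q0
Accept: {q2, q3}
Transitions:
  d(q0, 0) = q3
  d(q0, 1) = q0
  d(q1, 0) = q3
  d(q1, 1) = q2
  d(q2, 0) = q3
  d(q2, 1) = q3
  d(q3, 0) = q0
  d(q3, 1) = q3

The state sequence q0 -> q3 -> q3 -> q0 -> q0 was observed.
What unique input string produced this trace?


Trace back each transition to find the symbol:
  q0 --[0]--> q3
  q3 --[1]--> q3
  q3 --[0]--> q0
  q0 --[1]--> q0

"0101"


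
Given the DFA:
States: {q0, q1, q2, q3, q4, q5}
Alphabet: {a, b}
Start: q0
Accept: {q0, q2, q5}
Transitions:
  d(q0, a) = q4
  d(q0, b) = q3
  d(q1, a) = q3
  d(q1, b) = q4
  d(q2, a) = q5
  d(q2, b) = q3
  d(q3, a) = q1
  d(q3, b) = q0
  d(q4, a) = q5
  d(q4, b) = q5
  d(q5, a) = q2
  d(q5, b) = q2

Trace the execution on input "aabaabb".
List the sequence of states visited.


Input: aabaabb
d(q0, a) = q4
d(q4, a) = q5
d(q5, b) = q2
d(q2, a) = q5
d(q5, a) = q2
d(q2, b) = q3
d(q3, b) = q0


q0 -> q4 -> q5 -> q2 -> q5 -> q2 -> q3 -> q0


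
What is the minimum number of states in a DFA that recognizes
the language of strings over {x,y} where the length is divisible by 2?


States track (length) mod 2.
Need 2 states: one per remainder 0..1; accept = remainder 0.

2


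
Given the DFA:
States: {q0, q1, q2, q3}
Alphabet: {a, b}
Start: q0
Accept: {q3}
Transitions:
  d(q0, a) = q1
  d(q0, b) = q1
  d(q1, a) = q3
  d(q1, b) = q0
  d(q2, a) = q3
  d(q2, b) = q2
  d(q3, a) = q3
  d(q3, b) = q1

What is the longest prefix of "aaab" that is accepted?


Run the DFA, marking each prefix where the state is accepting:
  "" -> q0 [reject]
  "a" -> q1 [reject]
  "aa" -> q3 [accept]
  "aaa" -> q3 [accept]
  "aaab" -> q1 [reject]

"aaa"


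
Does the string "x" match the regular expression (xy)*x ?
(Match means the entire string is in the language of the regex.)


|string| = 1; first = 'x'; last = 'x'

Yes, "x" matches (xy)*x


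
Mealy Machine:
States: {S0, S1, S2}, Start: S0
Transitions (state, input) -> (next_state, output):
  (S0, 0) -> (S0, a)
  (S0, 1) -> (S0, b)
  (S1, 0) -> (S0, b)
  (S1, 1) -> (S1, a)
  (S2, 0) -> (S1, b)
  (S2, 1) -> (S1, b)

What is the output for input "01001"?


Step-by-step:
  (S0, 0) -> (S0, a)
  (S0, 1) -> (S0, b)
  (S0, 0) -> (S0, a)
  (S0, 0) -> (S0, a)
  (S0, 1) -> (S0, b)

"abaab"


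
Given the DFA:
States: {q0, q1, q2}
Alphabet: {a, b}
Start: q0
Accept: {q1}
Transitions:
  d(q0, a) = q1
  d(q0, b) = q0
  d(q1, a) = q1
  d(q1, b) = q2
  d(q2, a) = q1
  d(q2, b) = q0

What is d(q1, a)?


Looking up transition d(q1, a)

q1


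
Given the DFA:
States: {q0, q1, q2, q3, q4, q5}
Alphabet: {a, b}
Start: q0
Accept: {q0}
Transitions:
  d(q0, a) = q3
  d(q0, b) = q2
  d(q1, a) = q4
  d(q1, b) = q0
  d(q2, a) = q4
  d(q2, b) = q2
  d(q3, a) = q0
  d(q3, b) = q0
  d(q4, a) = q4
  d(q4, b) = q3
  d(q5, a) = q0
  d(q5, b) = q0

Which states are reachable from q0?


BFS from q0:
  layer 0: {q0}
  layer 1: {q2, q3}
  layer 2: {q4}

{q0, q2, q3, q4}


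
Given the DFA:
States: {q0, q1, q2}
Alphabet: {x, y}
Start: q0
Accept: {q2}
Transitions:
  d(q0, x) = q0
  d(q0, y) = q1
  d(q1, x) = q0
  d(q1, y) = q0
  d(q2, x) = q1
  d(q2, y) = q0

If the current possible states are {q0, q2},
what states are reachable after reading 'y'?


Apply transition on 'y' from each current state:
  d(q0, y) = q1
  d(q2, y) = q0

{q0, q1}


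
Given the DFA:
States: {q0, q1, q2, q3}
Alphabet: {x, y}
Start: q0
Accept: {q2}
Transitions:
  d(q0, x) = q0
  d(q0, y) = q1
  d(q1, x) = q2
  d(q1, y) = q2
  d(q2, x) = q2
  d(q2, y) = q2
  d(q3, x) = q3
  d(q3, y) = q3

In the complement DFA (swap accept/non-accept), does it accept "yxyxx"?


Trace: q0 -> q1 -> q2 -> q2 -> q2 -> q2
Final: q2
Original accept: {q2}
Complement: q2 is in original accept

No, complement rejects (original accepts)


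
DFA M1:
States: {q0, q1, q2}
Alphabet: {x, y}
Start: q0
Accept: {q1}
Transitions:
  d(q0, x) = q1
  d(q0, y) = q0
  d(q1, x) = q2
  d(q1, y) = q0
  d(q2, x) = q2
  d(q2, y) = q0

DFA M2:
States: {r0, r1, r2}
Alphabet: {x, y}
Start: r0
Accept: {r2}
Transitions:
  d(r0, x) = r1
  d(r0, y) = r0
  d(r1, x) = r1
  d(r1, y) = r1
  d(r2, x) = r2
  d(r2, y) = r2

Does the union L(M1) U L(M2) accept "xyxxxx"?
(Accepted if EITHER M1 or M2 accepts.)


M1: final=q2 accepted=False
M2: final=r1 accepted=False

No, union rejects (neither accepts)


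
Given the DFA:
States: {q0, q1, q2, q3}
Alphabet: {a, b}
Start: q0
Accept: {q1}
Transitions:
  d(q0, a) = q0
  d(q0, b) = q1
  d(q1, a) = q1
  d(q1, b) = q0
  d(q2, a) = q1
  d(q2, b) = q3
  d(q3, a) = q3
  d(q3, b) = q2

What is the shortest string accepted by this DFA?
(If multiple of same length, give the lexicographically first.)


BFS by string length (lex-first path to each state shown):
  len 0: q0<-""
  len 1: q0<-"a", q1<-"b"
Found accept state at length 1.

"b"


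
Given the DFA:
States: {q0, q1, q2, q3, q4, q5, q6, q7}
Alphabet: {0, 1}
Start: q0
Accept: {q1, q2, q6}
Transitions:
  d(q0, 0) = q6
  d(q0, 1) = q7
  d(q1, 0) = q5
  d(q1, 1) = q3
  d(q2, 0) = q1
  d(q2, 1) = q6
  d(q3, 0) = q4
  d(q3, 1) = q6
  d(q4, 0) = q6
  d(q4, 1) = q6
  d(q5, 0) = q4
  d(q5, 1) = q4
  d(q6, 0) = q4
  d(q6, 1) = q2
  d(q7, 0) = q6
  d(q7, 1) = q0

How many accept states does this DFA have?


Accept states listed: {q1, q2, q6}
Counting: q1(1) q2(2) q6(3)

3


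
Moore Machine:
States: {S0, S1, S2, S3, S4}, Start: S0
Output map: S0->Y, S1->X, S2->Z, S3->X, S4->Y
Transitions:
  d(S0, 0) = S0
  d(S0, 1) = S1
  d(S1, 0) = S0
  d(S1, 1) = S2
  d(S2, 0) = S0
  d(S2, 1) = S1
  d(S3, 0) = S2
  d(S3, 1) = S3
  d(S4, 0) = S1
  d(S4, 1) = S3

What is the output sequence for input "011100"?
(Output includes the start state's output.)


Start: S0 (output Y)
  --0--> S0 (output Y)
  --1--> S1 (output X)
  --1--> S2 (output Z)
  --1--> S1 (output X)
  --0--> S0 (output Y)
  --0--> S0 (output Y)

"YYXZXYY"


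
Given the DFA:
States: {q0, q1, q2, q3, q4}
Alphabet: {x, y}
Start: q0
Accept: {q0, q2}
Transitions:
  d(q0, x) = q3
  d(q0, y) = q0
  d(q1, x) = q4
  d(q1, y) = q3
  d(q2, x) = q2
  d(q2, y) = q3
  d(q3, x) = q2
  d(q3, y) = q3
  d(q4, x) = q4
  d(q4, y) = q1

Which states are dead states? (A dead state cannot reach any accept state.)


Forward reachability from each state:
  q0 -> reaches accept state q0 (live)
  q1 -> reaches accept state q2 (live)
  q2 -> reaches accept state q2 (live)
  q3 -> reaches accept state q2 (live)
  q4 -> reaches accept state q2 (live)

None (all states can reach an accept state)


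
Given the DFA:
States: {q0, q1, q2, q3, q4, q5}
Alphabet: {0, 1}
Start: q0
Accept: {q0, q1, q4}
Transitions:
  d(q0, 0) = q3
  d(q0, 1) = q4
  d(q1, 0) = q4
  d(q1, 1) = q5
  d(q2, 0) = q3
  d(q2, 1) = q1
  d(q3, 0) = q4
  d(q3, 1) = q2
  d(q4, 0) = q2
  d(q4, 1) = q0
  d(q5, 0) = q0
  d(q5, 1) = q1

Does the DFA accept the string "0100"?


Trace: q0 -> q3 -> q2 -> q3 -> q4
Final state: q4
Accept states: {q0, q1, q4}

Yes, accepted (final state q4 is an accept state)


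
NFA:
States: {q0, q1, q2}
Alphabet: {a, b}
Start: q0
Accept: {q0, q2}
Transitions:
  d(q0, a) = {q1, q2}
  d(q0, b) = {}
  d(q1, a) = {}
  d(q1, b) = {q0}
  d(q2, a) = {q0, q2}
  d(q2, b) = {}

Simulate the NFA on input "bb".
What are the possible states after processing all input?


Start: {q0}
  --b--> {}
  --b--> {}

{} (empty set, no valid transitions)


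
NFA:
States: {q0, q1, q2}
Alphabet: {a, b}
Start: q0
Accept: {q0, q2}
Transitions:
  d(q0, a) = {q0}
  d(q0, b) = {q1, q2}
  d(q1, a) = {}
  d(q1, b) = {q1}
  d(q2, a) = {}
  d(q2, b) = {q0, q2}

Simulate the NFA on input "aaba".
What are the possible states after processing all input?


Start: {q0}
  --a--> {q0}
  --a--> {q0}
  --b--> {q1, q2}
  --a--> {}

{} (empty set, no valid transitions)


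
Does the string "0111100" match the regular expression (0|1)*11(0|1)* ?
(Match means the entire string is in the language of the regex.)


|string| = 7; first = '0'; last = '0'

Yes, "0111100" matches (0|1)*11(0|1)*


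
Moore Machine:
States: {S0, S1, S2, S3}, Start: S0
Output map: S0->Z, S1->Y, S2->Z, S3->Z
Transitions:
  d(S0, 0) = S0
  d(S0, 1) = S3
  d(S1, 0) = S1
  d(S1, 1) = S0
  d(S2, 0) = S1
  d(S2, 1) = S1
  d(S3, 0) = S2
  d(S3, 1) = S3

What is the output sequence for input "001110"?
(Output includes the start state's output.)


Start: S0 (output Z)
  --0--> S0 (output Z)
  --0--> S0 (output Z)
  --1--> S3 (output Z)
  --1--> S3 (output Z)
  --1--> S3 (output Z)
  --0--> S2 (output Z)

"ZZZZZZZ"


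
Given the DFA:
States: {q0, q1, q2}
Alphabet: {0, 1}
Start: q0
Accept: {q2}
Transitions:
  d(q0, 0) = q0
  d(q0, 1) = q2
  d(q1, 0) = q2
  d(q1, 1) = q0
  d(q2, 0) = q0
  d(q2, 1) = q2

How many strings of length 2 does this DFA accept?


Enumerating all length-2 strings:
  "00" -> q0 [reject]
  "01" -> q2 [accept]
  "10" -> q0 [reject]
  "11" -> q2 [accept]

2 out of 4


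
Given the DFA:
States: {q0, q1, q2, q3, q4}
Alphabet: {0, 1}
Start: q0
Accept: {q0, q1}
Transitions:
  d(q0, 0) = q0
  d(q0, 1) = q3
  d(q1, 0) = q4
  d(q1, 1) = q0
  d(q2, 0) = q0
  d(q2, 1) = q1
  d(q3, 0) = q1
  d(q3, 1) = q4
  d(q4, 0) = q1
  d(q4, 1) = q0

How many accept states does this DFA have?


Accept states listed: {q0, q1}
Counting: q0(1) q1(2)

2


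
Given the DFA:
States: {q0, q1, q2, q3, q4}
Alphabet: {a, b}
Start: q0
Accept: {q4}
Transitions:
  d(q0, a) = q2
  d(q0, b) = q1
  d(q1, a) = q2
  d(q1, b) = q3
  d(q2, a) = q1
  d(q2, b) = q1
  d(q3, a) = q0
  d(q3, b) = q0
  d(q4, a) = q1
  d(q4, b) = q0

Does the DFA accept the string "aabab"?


Trace: q0 -> q2 -> q1 -> q3 -> q0 -> q1
Final state: q1
Accept states: {q4}

No, rejected (final state q1 is not an accept state)


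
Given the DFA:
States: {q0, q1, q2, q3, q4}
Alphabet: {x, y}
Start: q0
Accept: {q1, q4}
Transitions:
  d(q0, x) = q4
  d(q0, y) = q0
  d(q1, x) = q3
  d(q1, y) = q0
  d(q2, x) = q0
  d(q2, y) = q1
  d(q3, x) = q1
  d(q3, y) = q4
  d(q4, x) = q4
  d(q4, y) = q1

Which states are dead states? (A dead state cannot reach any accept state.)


Forward reachability from each state:
  q0 -> reaches accept state q1 (live)
  q1 -> reaches accept state q1 (live)
  q2 -> reaches accept state q1 (live)
  q3 -> reaches accept state q1 (live)
  q4 -> reaches accept state q1 (live)

None (all states can reach an accept state)


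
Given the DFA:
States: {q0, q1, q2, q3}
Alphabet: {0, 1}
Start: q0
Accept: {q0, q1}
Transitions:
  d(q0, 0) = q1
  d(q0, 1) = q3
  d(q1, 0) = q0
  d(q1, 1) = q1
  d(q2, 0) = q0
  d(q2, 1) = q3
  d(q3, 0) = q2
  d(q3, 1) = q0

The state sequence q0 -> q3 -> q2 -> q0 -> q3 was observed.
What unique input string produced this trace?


Trace back each transition to find the symbol:
  q0 --[1]--> q3
  q3 --[0]--> q2
  q2 --[0]--> q0
  q0 --[1]--> q3

"1001"


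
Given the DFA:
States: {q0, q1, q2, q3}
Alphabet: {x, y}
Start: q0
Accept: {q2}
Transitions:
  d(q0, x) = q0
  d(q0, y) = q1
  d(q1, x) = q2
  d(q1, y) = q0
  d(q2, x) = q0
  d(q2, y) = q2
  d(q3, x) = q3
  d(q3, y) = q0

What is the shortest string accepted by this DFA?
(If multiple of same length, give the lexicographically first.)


BFS by string length (lex-first path to each state shown):
  len 0: q0<-""
  len 1: q0<-"x", q1<-"y"
  len 2: q0<-"xx", q1<-"xy", q2<-"yx"
Found accept state at length 2.

"yx"


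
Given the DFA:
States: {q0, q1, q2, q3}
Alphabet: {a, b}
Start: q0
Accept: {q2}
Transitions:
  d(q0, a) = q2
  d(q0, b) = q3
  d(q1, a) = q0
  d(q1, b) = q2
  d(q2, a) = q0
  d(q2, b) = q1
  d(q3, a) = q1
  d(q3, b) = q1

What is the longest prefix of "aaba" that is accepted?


Run the DFA, marking each prefix where the state is accepting:
  "" -> q0 [reject]
  "a" -> q2 [accept]
  "aa" -> q0 [reject]
  "aab" -> q3 [reject]
  "aaba" -> q1 [reject]

"a"


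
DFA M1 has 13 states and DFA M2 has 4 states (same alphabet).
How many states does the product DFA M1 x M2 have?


Product construction pairs every M1 state with every M2 state.
13 * 4 = 52

52


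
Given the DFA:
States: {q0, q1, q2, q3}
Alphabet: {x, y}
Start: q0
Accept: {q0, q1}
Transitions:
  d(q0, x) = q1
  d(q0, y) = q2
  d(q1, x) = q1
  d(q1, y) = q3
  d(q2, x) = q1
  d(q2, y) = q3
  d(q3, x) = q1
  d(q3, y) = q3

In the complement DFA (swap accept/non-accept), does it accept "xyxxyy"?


Trace: q0 -> q1 -> q3 -> q1 -> q1 -> q3 -> q3
Final: q3
Original accept: {q0, q1}
Complement: q3 is not in original accept

Yes, complement accepts (original rejects)


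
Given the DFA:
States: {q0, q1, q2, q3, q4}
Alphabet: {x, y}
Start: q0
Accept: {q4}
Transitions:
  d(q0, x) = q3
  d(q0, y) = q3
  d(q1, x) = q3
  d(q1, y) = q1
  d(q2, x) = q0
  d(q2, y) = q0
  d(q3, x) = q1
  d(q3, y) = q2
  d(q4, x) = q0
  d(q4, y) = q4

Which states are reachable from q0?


BFS from q0:
  layer 0: {q0}
  layer 1: {q3}
  layer 2: {q1, q2}

{q0, q1, q2, q3}


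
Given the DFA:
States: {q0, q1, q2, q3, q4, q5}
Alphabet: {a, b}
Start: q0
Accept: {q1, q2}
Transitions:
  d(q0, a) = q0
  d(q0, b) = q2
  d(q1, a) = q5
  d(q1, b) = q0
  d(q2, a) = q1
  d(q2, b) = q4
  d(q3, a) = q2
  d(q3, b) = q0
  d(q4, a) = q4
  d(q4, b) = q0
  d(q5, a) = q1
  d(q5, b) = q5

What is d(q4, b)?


Looking up transition d(q4, b)

q0


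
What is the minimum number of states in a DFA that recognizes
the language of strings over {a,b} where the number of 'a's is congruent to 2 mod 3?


States track (count of 'a') mod 3.
Need 3 states: one per remainder 0..2; accept = remainder 2.

3


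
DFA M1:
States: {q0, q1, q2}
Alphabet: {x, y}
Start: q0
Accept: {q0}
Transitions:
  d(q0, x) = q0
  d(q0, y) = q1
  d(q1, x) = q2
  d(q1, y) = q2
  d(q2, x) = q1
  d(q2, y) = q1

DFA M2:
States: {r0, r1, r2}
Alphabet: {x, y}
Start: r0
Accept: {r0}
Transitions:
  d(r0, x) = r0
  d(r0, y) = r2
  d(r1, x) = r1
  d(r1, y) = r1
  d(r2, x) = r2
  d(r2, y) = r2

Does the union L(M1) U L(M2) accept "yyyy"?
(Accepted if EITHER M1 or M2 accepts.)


M1: final=q2 accepted=False
M2: final=r2 accepted=False

No, union rejects (neither accepts)


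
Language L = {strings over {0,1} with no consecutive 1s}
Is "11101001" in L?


'11' occurs at index 0

No, "11101001" is not in L


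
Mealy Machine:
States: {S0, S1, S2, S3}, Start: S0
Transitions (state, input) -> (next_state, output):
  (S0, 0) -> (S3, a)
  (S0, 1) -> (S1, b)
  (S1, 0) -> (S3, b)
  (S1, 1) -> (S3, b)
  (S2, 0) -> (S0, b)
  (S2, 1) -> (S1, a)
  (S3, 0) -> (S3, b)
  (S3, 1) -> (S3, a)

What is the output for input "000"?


Step-by-step:
  (S0, 0) -> (S3, a)
  (S3, 0) -> (S3, b)
  (S3, 0) -> (S3, b)

"abb"


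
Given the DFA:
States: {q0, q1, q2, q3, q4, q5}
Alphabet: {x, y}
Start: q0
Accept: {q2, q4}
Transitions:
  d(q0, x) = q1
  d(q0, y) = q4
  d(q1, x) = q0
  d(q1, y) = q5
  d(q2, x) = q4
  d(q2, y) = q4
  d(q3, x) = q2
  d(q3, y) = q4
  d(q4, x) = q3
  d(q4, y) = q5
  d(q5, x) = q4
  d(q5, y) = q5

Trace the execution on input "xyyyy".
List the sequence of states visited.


Input: xyyyy
d(q0, x) = q1
d(q1, y) = q5
d(q5, y) = q5
d(q5, y) = q5
d(q5, y) = q5


q0 -> q1 -> q5 -> q5 -> q5 -> q5


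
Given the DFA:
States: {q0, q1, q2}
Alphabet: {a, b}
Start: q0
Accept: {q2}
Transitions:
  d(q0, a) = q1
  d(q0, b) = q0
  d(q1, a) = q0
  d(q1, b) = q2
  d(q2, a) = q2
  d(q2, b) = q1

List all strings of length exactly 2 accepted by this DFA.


All strings of length 2: 4 total
Accepted: 1

"ab"


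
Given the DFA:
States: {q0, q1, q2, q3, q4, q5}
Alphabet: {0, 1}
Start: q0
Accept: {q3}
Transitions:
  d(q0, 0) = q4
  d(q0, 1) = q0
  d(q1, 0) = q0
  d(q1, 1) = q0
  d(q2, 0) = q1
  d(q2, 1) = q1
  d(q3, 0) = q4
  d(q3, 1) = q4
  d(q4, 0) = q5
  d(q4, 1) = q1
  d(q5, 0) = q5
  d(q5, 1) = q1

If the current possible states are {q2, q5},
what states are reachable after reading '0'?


Apply transition on '0' from each current state:
  d(q2, 0) = q1
  d(q5, 0) = q5

{q1, q5}


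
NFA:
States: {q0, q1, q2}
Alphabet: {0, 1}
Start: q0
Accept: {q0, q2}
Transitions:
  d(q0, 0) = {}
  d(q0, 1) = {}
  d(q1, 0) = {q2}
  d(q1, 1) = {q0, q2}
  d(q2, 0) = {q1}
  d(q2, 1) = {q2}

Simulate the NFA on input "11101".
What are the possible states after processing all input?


Start: {q0}
  --1--> {}
  --1--> {}
  --1--> {}
  --0--> {}
  --1--> {}

{} (empty set, no valid transitions)


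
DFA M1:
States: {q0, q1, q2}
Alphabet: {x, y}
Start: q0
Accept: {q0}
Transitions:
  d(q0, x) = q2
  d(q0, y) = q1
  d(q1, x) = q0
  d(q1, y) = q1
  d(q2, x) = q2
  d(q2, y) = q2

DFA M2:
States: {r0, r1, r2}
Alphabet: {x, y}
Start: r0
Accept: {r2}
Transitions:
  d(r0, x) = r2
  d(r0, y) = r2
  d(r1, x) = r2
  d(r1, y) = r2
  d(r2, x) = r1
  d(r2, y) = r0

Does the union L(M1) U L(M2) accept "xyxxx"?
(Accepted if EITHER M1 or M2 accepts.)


M1: final=q2 accepted=False
M2: final=r2 accepted=True

Yes, union accepts


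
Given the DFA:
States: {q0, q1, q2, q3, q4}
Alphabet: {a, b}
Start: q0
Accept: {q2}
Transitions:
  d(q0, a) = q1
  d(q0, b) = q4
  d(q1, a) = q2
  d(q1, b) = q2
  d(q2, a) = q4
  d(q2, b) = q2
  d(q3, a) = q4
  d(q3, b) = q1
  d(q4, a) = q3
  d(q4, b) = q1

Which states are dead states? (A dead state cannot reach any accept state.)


Forward reachability from each state:
  q0 -> reaches accept state q2 (live)
  q1 -> reaches accept state q2 (live)
  q2 -> reaches accept state q2 (live)
  q3 -> reaches accept state q2 (live)
  q4 -> reaches accept state q2 (live)

None (all states can reach an accept state)


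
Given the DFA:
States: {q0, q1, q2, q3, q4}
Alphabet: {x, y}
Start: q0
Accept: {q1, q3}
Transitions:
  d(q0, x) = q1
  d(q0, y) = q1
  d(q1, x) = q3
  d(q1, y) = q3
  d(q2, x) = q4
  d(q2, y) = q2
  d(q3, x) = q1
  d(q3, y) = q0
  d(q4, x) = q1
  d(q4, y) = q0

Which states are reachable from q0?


BFS from q0:
  layer 0: {q0}
  layer 1: {q1}
  layer 2: {q3}

{q0, q1, q3}


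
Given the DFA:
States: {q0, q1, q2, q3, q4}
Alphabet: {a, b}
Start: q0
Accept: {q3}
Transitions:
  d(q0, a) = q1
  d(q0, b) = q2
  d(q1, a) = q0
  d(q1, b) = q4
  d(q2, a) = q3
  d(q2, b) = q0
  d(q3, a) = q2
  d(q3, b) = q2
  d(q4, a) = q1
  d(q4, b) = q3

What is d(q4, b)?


Looking up transition d(q4, b)

q3


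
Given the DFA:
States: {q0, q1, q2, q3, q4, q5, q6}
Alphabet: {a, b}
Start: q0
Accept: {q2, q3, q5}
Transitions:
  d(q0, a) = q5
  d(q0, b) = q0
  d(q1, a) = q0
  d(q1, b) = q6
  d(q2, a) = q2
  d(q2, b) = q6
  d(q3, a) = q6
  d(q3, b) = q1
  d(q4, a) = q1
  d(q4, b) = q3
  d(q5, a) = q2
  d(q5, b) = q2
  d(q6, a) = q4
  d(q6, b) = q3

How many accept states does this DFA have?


Accept states listed: {q2, q3, q5}
Counting: q2(1) q3(2) q5(3)

3


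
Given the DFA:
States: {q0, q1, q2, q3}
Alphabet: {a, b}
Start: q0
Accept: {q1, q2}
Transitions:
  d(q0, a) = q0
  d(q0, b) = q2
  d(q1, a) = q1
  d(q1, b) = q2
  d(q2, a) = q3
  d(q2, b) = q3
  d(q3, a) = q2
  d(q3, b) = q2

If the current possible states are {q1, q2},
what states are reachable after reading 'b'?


Apply transition on 'b' from each current state:
  d(q1, b) = q2
  d(q2, b) = q3

{q2, q3}


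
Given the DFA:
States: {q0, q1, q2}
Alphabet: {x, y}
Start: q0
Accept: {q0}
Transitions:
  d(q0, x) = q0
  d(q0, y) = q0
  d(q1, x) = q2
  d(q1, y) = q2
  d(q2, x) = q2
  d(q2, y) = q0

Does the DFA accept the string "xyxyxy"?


Trace: q0 -> q0 -> q0 -> q0 -> q0 -> q0 -> q0
Final state: q0
Accept states: {q0}

Yes, accepted (final state q0 is an accept state)


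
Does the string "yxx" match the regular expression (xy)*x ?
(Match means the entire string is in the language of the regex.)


|string| = 3; first = 'y'; last = 'x'

No, "yxx" does not match (xy)*x


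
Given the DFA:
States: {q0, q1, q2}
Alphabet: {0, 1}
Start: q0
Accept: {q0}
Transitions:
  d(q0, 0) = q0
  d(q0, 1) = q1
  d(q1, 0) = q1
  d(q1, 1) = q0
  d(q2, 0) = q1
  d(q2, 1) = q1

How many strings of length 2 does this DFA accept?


Enumerating all length-2 strings:
  "00" -> q0 [accept]
  "01" -> q1 [reject]
  "10" -> q1 [reject]
  "11" -> q0 [accept]

2 out of 4


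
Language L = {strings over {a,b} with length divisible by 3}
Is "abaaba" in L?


length = 6; 6 mod 3 = 0

Yes, "abaaba" is in L


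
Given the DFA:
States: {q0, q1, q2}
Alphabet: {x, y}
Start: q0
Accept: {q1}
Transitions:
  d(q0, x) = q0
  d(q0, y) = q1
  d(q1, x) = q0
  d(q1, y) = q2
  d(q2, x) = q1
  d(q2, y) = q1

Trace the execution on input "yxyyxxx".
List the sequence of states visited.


Input: yxyyxxx
d(q0, y) = q1
d(q1, x) = q0
d(q0, y) = q1
d(q1, y) = q2
d(q2, x) = q1
d(q1, x) = q0
d(q0, x) = q0


q0 -> q1 -> q0 -> q1 -> q2 -> q1 -> q0 -> q0


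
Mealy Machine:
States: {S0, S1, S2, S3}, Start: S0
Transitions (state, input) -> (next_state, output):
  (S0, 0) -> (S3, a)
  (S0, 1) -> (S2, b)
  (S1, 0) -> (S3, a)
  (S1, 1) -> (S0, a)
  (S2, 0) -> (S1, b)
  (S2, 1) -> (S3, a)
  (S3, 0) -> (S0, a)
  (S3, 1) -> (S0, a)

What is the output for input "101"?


Step-by-step:
  (S0, 1) -> (S2, b)
  (S2, 0) -> (S1, b)
  (S1, 1) -> (S0, a)

"bba"


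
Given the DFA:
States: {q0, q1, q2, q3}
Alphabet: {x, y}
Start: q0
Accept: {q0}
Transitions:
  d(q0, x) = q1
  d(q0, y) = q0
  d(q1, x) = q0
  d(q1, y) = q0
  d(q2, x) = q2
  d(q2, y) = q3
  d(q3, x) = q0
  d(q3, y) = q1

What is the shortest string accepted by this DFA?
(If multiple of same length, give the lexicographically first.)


BFS by string length (lex-first path to each state shown):
  len 0: q0<-""
Found accept state at length 0.

"" (empty string)


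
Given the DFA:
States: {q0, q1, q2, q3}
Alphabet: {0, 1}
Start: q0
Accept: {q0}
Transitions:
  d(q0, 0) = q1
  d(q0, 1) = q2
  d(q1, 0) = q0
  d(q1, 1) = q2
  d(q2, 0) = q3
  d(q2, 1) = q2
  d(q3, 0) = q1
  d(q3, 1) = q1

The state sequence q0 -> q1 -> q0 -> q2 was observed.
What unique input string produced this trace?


Trace back each transition to find the symbol:
  q0 --[0]--> q1
  q1 --[0]--> q0
  q0 --[1]--> q2

"001"


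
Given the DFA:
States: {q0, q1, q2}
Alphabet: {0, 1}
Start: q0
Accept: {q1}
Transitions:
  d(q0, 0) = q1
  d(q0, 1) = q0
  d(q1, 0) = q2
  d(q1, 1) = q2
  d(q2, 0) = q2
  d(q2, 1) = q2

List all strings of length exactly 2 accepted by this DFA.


All strings of length 2: 4 total
Accepted: 1

"10"


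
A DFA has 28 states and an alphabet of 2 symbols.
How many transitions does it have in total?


Each state has exactly one transition per symbol.
28 * 2 = 56

56


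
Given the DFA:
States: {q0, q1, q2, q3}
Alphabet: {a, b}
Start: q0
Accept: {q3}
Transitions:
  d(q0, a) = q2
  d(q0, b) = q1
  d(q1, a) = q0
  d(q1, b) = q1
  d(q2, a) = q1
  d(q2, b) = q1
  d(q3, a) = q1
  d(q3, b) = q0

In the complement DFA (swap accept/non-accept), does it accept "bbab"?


Trace: q0 -> q1 -> q1 -> q0 -> q1
Final: q1
Original accept: {q3}
Complement: q1 is not in original accept

Yes, complement accepts (original rejects)


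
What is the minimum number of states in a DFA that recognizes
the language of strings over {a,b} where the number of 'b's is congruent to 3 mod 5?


States track (count of 'b') mod 5.
Need 5 states: one per remainder 0..4; accept = remainder 3.

5


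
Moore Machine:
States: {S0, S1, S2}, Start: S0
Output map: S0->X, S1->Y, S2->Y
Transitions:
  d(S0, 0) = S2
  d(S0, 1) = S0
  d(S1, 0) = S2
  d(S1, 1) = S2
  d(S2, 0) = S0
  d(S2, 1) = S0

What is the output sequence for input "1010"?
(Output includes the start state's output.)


Start: S0 (output X)
  --1--> S0 (output X)
  --0--> S2 (output Y)
  --1--> S0 (output X)
  --0--> S2 (output Y)

"XXYXY"


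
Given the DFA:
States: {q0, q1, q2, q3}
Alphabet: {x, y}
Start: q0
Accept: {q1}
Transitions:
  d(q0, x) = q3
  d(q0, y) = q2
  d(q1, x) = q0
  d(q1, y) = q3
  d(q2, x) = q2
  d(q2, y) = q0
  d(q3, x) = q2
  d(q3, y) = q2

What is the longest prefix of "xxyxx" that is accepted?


Run the DFA, marking each prefix where the state is accepting:
  "" -> q0 [reject]
  "x" -> q3 [reject]
  "xx" -> q2 [reject]
  "xxy" -> q0 [reject]
  "xxyx" -> q3 [reject]
  "xxyxx" -> q2 [reject]

No prefix is accepted


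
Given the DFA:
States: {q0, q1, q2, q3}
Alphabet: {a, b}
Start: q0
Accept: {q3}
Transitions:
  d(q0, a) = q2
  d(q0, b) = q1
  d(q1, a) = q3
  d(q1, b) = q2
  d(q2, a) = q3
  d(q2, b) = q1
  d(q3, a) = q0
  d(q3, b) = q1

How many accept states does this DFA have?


Accept states listed: {q3}
Counting: q3(1)

1


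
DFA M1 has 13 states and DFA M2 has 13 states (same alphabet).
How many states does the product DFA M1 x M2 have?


Product construction pairs every M1 state with every M2 state.
13 * 13 = 169

169


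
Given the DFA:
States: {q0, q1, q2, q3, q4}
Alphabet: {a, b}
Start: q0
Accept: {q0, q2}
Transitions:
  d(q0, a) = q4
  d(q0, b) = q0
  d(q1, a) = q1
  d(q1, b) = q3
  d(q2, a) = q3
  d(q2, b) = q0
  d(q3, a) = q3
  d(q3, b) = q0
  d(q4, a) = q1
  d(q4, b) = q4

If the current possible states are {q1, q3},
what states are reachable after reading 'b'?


Apply transition on 'b' from each current state:
  d(q1, b) = q3
  d(q3, b) = q0

{q0, q3}
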